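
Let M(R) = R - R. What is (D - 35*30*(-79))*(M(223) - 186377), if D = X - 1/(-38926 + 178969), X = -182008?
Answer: 2585492473139615/140043 ≈ 1.8462e+10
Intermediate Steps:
M(R) = 0
D = -25488946345/140043 (D = -182008 - 1/(-38926 + 178969) = -182008 - 1/140043 = -25488946345/140043 ≈ -1.8201e+5)
(D - 35*30*(-79))*(M(223) - 186377) = (-25488946345/140043 - 35*30*(-79))*(0 - 186377) = (-25488946345/140043 - 1050*(-79))*(-186377) = (-25488946345/140043 + 82950)*(-186377) = -13872379495/140043*(-186377) = 2585492473139615/140043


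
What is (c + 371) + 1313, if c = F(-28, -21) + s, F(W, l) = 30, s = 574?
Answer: 2288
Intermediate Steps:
c = 604 (c = 30 + 574 = 604)
(c + 371) + 1313 = (604 + 371) + 1313 = 975 + 1313 = 2288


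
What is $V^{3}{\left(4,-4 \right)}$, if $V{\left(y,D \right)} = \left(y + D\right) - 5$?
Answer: $-125$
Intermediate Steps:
$V{\left(y,D \right)} = -5 + D + y$ ($V{\left(y,D \right)} = \left(D + y\right) - 5 = -5 + D + y$)
$V^{3}{\left(4,-4 \right)} = \left(-5 - 4 + 4\right)^{3} = \left(-5\right)^{3} = -125$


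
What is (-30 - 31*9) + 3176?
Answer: 2867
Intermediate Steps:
(-30 - 31*9) + 3176 = (-30 - 279) + 3176 = -309 + 3176 = 2867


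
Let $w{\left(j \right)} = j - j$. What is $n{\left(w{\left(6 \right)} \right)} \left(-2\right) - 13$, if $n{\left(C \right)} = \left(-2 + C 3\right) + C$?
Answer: $-9$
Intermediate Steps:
$w{\left(j \right)} = 0$
$n{\left(C \right)} = -2 + 4 C$ ($n{\left(C \right)} = \left(-2 + 3 C\right) + C = -2 + 4 C$)
$n{\left(w{\left(6 \right)} \right)} \left(-2\right) - 13 = \left(-2 + 4 \cdot 0\right) \left(-2\right) - 13 = \left(-2 + 0\right) \left(-2\right) - 13 = \left(-2\right) \left(-2\right) - 13 = 4 - 13 = -9$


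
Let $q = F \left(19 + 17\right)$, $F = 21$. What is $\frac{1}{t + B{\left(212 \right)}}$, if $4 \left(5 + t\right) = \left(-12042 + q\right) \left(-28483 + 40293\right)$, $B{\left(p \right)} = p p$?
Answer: $- \frac{1}{33276976} \approx -3.0051 \cdot 10^{-8}$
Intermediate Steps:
$q = 756$ ($q = 21 \left(19 + 17\right) = 21 \cdot 36 = 756$)
$B{\left(p \right)} = p^{2}$
$t = -33321920$ ($t = -5 + \frac{\left(-12042 + 756\right) \left(-28483 + 40293\right)}{4} = -5 + \frac{\left(-11286\right) 11810}{4} = -5 + \frac{1}{4} \left(-133287660\right) = -5 - 33321915 = -33321920$)
$\frac{1}{t + B{\left(212 \right)}} = \frac{1}{-33321920 + 212^{2}} = \frac{1}{-33321920 + 44944} = \frac{1}{-33276976} = - \frac{1}{33276976}$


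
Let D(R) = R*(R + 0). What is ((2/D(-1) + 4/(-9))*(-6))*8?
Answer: -224/3 ≈ -74.667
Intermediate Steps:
D(R) = R² (D(R) = R*R = R²)
((2/D(-1) + 4/(-9))*(-6))*8 = ((2/((-1)²) + 4/(-9))*(-6))*8 = ((2/1 + 4*(-⅑))*(-6))*8 = ((2*1 - 4/9)*(-6))*8 = ((2 - 4/9)*(-6))*8 = ((14/9)*(-6))*8 = -28/3*8 = -224/3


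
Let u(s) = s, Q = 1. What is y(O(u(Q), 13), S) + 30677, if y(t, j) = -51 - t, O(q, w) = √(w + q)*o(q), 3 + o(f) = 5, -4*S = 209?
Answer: 30626 - 2*√14 ≈ 30619.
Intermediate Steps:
S = -209/4 (S = -¼*209 = -209/4 ≈ -52.250)
o(f) = 2 (o(f) = -3 + 5 = 2)
O(q, w) = 2*√(q + w) (O(q, w) = √(w + q)*2 = √(q + w)*2 = 2*√(q + w))
y(O(u(Q), 13), S) + 30677 = (-51 - 2*√(1 + 13)) + 30677 = (-51 - 2*√14) + 30677 = 30626 - 2*√14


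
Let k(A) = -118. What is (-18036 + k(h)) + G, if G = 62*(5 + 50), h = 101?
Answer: -14744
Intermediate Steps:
G = 3410 (G = 62*55 = 3410)
(-18036 + k(h)) + G = (-18036 - 118) + 3410 = -18154 + 3410 = -14744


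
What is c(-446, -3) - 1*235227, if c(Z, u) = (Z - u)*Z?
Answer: -37649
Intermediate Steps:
c(Z, u) = Z*(Z - u)
c(-446, -3) - 1*235227 = -446*(-446 - 1*(-3)) - 1*235227 = -446*(-446 + 3) - 235227 = -446*(-443) - 235227 = 197578 - 235227 = -37649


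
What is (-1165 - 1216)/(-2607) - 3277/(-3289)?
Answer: 1488568/779493 ≈ 1.9097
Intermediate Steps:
(-1165 - 1216)/(-2607) - 3277/(-3289) = -2381*(-1/2607) - 3277*(-1/3289) = 2381/2607 + 3277/3289 = 1488568/779493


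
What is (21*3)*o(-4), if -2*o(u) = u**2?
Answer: -504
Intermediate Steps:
o(u) = -u**2/2
(21*3)*o(-4) = (21*3)*(-1/2*(-4)**2) = 63*(-1/2*16) = 63*(-8) = -504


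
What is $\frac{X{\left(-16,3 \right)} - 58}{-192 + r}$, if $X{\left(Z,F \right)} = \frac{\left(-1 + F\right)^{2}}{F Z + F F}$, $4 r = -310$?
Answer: $\frac{412}{1911} \approx 0.21559$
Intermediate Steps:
$r = - \frac{155}{2}$ ($r = \frac{1}{4} \left(-310\right) = - \frac{155}{2} \approx -77.5$)
$X{\left(Z,F \right)} = \frac{\left(-1 + F\right)^{2}}{F^{2} + F Z}$ ($X{\left(Z,F \right)} = \frac{\left(-1 + F\right)^{2}}{F Z + F^{2}} = \frac{\left(-1 + F\right)^{2}}{F^{2} + F Z}$)
$\frac{X{\left(-16,3 \right)} - 58}{-192 + r} = \frac{\frac{\left(-1 + 3\right)^{2}}{3 \left(3 - 16\right)} - 58}{-192 - \frac{155}{2}} = \frac{\frac{2^{2}}{3 \left(-13\right)} - 58}{- \frac{539}{2}} = \left(\frac{1}{3} \cdot 4 \left(- \frac{1}{13}\right) - 58\right) \left(- \frac{2}{539}\right) = \left(- \frac{4}{39} - 58\right) \left(- \frac{2}{539}\right) = \left(- \frac{2266}{39}\right) \left(- \frac{2}{539}\right) = \frac{412}{1911}$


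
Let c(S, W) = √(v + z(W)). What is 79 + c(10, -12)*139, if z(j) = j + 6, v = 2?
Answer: 79 + 278*I ≈ 79.0 + 278.0*I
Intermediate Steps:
z(j) = 6 + j
c(S, W) = √(8 + W) (c(S, W) = √(2 + (6 + W)) = √(8 + W))
79 + c(10, -12)*139 = 79 + √(8 - 12)*139 = 79 + √(-4)*139 = 79 + (2*I)*139 = 79 + 278*I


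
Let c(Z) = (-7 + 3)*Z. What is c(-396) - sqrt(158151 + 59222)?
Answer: 1584 - sqrt(217373) ≈ 1117.8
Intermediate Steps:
c(Z) = -4*Z
c(-396) - sqrt(158151 + 59222) = -4*(-396) - sqrt(158151 + 59222) = 1584 - sqrt(217373)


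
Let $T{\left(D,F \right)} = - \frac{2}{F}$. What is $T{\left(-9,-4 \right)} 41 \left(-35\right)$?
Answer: $- \frac{1435}{2} \approx -717.5$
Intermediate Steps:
$T{\left(-9,-4 \right)} 41 \left(-35\right) = - \frac{2}{-4} \cdot 41 \left(-35\right) = \left(-2\right) \left(- \frac{1}{4}\right) 41 \left(-35\right) = \frac{1}{2} \cdot 41 \left(-35\right) = \frac{41}{2} \left(-35\right) = - \frac{1435}{2}$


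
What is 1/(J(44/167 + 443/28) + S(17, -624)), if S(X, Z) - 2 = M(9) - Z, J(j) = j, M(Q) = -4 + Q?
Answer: 4676/3025769 ≈ 0.0015454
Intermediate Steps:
S(X, Z) = 7 - Z (S(X, Z) = 2 + ((-4 + 9) - Z) = 2 + (5 - Z) = 7 - Z)
1/(J(44/167 + 443/28) + S(17, -624)) = 1/((44/167 + 443/28) + (7 - 1*(-624))) = 1/((44*(1/167) + 443*(1/28)) + (7 + 624)) = 1/((44/167 + 443/28) + 631) = 1/(75213/4676 + 631) = 1/(3025769/4676) = 4676/3025769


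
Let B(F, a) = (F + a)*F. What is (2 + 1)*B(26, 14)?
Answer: 3120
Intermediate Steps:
B(F, a) = F*(F + a)
(2 + 1)*B(26, 14) = (2 + 1)*(26*(26 + 14)) = 3*(26*40) = 3*1040 = 3120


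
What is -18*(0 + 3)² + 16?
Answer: -146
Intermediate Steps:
-18*(0 + 3)² + 16 = -18*3² + 16 = -18*9 + 16 = -162 + 16 = -146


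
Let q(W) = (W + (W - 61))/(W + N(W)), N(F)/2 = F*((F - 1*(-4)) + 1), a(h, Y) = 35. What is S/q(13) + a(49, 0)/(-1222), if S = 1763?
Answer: -1036260891/42770 ≈ -24229.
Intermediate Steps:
N(F) = 2*F*(5 + F) (N(F) = 2*(F*((F - 1*(-4)) + 1)) = 2*(F*((F + 4) + 1)) = 2*(F*((4 + F) + 1)) = 2*(F*(5 + F)) = 2*F*(5 + F))
q(W) = (-61 + 2*W)/(W + 2*W*(5 + W)) (q(W) = (W + (W - 61))/(W + 2*W*(5 + W)) = (W + (-61 + W))/(W + 2*W*(5 + W)) = (-61 + 2*W)/(W + 2*W*(5 + W)))
S/q(13) + a(49, 0)/(-1222) = 1763/(((-61 + 2*13)/(13*(11 + 2*13)))) + 35/(-1222) = 1763/(((-61 + 26)/(13*(11 + 26)))) + 35*(-1/1222) = 1763/(((1/13)*(-35)/37)) - 35/1222 = 1763/(((1/13)*(1/37)*(-35))) - 35/1222 = 1763/(-35/481) - 35/1222 = 1763*(-481/35) - 35/1222 = -848003/35 - 35/1222 = -1036260891/42770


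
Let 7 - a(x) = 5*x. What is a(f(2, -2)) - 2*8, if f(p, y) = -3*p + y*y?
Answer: 1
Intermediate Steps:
f(p, y) = y² - 3*p (f(p, y) = -3*p + y² = y² - 3*p)
a(x) = 7 - 5*x
a(f(2, -2)) - 2*8 = (7 - 5*((-2)² - 3*2)) - 2*8 = (7 - 5*(4 - 6)) - 16 = (7 - 5*(-2)) - 16 = (7 + 10) - 16 = 17 - 16 = 1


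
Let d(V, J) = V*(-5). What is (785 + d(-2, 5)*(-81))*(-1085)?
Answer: 27125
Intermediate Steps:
d(V, J) = -5*V
(785 + d(-2, 5)*(-81))*(-1085) = (785 - 5*(-2)*(-81))*(-1085) = (785 + 10*(-81))*(-1085) = (785 - 810)*(-1085) = -25*(-1085) = 27125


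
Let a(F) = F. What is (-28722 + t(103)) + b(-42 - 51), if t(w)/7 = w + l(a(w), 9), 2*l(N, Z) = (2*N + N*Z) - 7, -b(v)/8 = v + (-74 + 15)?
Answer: -22844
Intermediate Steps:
b(v) = 472 - 8*v (b(v) = -8*(v + (-74 + 15)) = -8*(v - 59) = -8*(-59 + v) = 472 - 8*v)
l(N, Z) = -7/2 + N + N*Z/2 (l(N, Z) = ((2*N + N*Z) - 7)/2 = (-7 + 2*N + N*Z)/2 = -7/2 + N + N*Z/2)
t(w) = -49/2 + 91*w/2 (t(w) = 7*(w + (-7/2 + w + (1/2)*w*9)) = 7*(w + (-7/2 + w + 9*w/2)) = 7*(w + (-7/2 + 11*w/2)) = 7*(-7/2 + 13*w/2) = -49/2 + 91*w/2)
(-28722 + t(103)) + b(-42 - 51) = (-28722 + (-49/2 + (91/2)*103)) + (472 - 8*(-42 - 51)) = (-28722 + (-49/2 + 9373/2)) + (472 - 8*(-93)) = (-28722 + 4662) + (472 + 744) = -24060 + 1216 = -22844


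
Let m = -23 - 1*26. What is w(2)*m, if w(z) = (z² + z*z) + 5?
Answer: -637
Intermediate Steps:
w(z) = 5 + 2*z² (w(z) = (z² + z²) + 5 = 2*z² + 5 = 5 + 2*z²)
m = -49 (m = -23 - 26 = -49)
w(2)*m = (5 + 2*2²)*(-49) = (5 + 2*4)*(-49) = (5 + 8)*(-49) = 13*(-49) = -637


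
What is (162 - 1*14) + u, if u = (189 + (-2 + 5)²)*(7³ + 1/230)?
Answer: 7827229/115 ≈ 68063.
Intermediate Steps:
u = 7810209/115 (u = (189 + 3²)*(343 + 1/230) = (189 + 9)*(78891/230) = 198*(78891/230) = 7810209/115 ≈ 67915.)
(162 - 1*14) + u = (162 - 1*14) + 7810209/115 = (162 - 14) + 7810209/115 = 148 + 7810209/115 = 7827229/115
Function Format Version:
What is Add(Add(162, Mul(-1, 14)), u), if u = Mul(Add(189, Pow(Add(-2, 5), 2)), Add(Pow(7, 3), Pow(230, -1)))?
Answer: Rational(7827229, 115) ≈ 68063.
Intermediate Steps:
u = Rational(7810209, 115) (u = Mul(Add(189, Pow(3, 2)), Add(343, Rational(1, 230))) = Mul(Add(189, 9), Rational(78891, 230)) = Mul(198, Rational(78891, 230)) = Rational(7810209, 115) ≈ 67915.)
Add(Add(162, Mul(-1, 14)), u) = Add(Add(162, Mul(-1, 14)), Rational(7810209, 115)) = Add(Add(162, -14), Rational(7810209, 115)) = Add(148, Rational(7810209, 115)) = Rational(7827229, 115)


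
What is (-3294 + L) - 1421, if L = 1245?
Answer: -3470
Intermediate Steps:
(-3294 + L) - 1421 = (-3294 + 1245) - 1421 = -2049 - 1421 = -3470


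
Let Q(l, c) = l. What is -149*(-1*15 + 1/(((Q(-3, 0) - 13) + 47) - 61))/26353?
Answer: 67199/790590 ≈ 0.084998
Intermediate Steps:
-149*(-1*15 + 1/(((Q(-3, 0) - 13) + 47) - 61))/26353 = -149*(-1*15 + 1/(((-3 - 13) + 47) - 61))/26353 = -149*(-15 + 1/((-16 + 47) - 61))*(1/26353) = -149*(-15 + 1/(31 - 61))*(1/26353) = -149*(-15 + 1/(-30))*(1/26353) = -149*(-15 - 1/30)*(1/26353) = -149*(-451/30)*(1/26353) = (67199/30)*(1/26353) = 67199/790590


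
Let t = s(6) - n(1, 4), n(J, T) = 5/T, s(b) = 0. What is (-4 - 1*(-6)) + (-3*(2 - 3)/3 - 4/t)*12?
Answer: 262/5 ≈ 52.400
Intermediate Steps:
t = -5/4 (t = 0 - 5/4 = -5/4 ≈ -1.2500)
(-4 - 1*(-6)) + (-3*(2 - 3)/3 - 4/t)*12 = (-4 - 1*(-6)) + (-3*(2 - 3)/3 - 4/(-5/4))*12 = (-4 + 6) + (-3*(-1)*(⅓) - 4*(-⅘))*12 = 2 + (3*(⅓) + 16/5)*12 = 2 + (1 + 16/5)*12 = 2 + (21/5)*12 = 2 + 252/5 = 262/5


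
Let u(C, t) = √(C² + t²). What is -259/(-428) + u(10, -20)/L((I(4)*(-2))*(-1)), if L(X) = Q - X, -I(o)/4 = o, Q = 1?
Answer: 259/428 + 10*√5/33 ≈ 1.2827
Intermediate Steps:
I(o) = -4*o
L(X) = 1 - X
-259/(-428) + u(10, -20)/L((I(4)*(-2))*(-1)) = -259/(-428) + √(10² + (-20)²)/(1 - -4*4*(-2)*(-1)) = -259*(-1/428) + √(100 + 400)/(1 - (-16*(-2))*(-1)) = 259/428 + √500/(1 - 32*(-1)) = 259/428 + (10*√5)/(1 - 1*(-32)) = 259/428 + (10*√5)/(1 + 32) = 259/428 + (10*√5)/33 = 259/428 + (10*√5)*(1/33) = 259/428 + 10*√5/33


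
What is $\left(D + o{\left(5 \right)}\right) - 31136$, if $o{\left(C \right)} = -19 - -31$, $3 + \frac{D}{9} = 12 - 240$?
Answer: $-33203$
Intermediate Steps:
$D = -2079$ ($D = -27 + 9 \left(12 - 240\right) = -27 + 9 \left(-228\right) = -27 - 2052 = -2079$)
$o{\left(C \right)} = 12$ ($o{\left(C \right)} = -19 + 31 = 12$)
$\left(D + o{\left(5 \right)}\right) - 31136 = \left(-2079 + 12\right) - 31136 = -2067 - 31136 = -33203$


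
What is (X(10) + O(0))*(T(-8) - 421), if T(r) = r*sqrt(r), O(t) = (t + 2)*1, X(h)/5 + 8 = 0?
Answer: 15998 + 608*I*sqrt(2) ≈ 15998.0 + 859.84*I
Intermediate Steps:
X(h) = -40 (X(h) = -40 + 5*0 = -40 + 0 = -40)
O(t) = 2 + t (O(t) = (2 + t)*1 = 2 + t)
T(r) = r**(3/2)
(X(10) + O(0))*(T(-8) - 421) = (-40 + (2 + 0))*((-8)**(3/2) - 421) = (-40 + 2)*(-16*I*sqrt(2) - 421) = -38*(-421 - 16*I*sqrt(2)) = 15998 + 608*I*sqrt(2)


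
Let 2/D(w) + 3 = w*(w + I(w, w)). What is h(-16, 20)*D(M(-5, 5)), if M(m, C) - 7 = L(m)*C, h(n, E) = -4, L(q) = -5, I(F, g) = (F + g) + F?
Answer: -8/1293 ≈ -0.0061872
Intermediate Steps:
I(F, g) = g + 2*F
M(m, C) = 7 - 5*C
D(w) = 2/(-3 + 4*w²) (D(w) = 2/(-3 + w*(w + (w + 2*w))) = 2/(-3 + w*(w + 3*w)) = 2/(-3 + w*(4*w)) = 2/(-3 + 4*w²))
h(-16, 20)*D(M(-5, 5)) = -8/(-3 + 4*(7 - 5*5)²) = -8/(-3 + 4*(7 - 25)²) = -8/(-3 + 4*(-18)²) = -8/(-3 + 4*324) = -8/(-3 + 1296) = -8/1293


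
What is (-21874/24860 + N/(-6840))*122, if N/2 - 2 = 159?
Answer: -240375197/2125530 ≈ -113.09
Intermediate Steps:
N = 322 (N = 4 + 2*159 = 4 + 318 = 322)
(-21874/24860 + N/(-6840))*122 = (-21874/24860 + 322/(-6840))*122 = (-21874*1/24860 + 322*(-1/6840))*122 = (-10937/12430 - 161/3420)*122 = -3940577/4251060*122 = -240375197/2125530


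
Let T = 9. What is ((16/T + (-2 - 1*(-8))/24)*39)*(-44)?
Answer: -10439/3 ≈ -3479.7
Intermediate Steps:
((16/T + (-2 - 1*(-8))/24)*39)*(-44) = ((16/9 + (-2 - 1*(-8))/24)*39)*(-44) = ((16*(1/9) + (-2 + 8)*(1/24))*39)*(-44) = ((16/9 + 6*(1/24))*39)*(-44) = ((16/9 + 1/4)*39)*(-44) = ((73/36)*39)*(-44) = (949/12)*(-44) = -10439/3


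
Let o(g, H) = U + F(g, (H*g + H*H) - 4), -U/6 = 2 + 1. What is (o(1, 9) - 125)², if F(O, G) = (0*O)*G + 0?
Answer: 20449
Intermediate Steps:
U = -18 (U = -6*(2 + 1) = -6*3 = -18)
F(O, G) = 0 (F(O, G) = 0*G + 0 = 0 + 0 = 0)
o(g, H) = -18 (o(g, H) = -18 + 0 = -18)
(o(1, 9) - 125)² = (-18 - 125)² = (-143)² = 20449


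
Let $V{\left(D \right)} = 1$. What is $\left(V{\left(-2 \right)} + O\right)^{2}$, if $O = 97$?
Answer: $9604$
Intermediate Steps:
$\left(V{\left(-2 \right)} + O\right)^{2} = \left(1 + 97\right)^{2} = 98^{2} = 9604$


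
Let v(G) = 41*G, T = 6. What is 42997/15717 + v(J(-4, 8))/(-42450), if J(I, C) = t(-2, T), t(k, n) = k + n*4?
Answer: 3245602/1195675 ≈ 2.7145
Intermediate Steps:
t(k, n) = k + 4*n
J(I, C) = 22 (J(I, C) = -2 + 4*6 = -2 + 24 = 22)
42997/15717 + v(J(-4, 8))/(-42450) = 42997/15717 + (41*22)/(-42450) = 42997*(1/15717) + 902*(-1/42450) = 1387/507 - 451/21225 = 3245602/1195675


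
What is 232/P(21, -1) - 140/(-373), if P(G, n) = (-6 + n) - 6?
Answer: -84716/4849 ≈ -17.471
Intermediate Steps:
P(G, n) = -12 + n
232/P(21, -1) - 140/(-373) = 232/(-12 - 1) - 140/(-373) = 232/(-13) - 140*(-1/373) = 232*(-1/13) + 140/373 = -232/13 + 140/373 = -84716/4849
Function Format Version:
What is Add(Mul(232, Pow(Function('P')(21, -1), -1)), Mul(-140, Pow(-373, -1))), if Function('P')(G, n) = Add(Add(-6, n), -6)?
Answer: Rational(-84716, 4849) ≈ -17.471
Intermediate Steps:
Function('P')(G, n) = Add(-12, n)
Add(Mul(232, Pow(Function('P')(21, -1), -1)), Mul(-140, Pow(-373, -1))) = Add(Mul(232, Pow(Add(-12, -1), -1)), Mul(-140, Pow(-373, -1))) = Add(Mul(232, Pow(-13, -1)), Mul(-140, Rational(-1, 373))) = Add(Mul(232, Rational(-1, 13)), Rational(140, 373)) = Add(Rational(-232, 13), Rational(140, 373)) = Rational(-84716, 4849)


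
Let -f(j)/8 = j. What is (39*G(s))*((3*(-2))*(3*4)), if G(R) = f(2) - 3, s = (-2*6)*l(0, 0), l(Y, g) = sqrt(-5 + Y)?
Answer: 53352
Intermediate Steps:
f(j) = -8*j
s = -12*I*sqrt(5) (s = (-2*6)*sqrt(-5 + 0) = -12*I*sqrt(5) ≈ -26.833*I)
G(R) = -19 (G(R) = -8*2 - 3 = -16 - 3 = -19)
(39*G(s))*((3*(-2))*(3*4)) = (39*(-19))*((3*(-2))*(3*4)) = -(-4446)*12 = -741*(-72) = 53352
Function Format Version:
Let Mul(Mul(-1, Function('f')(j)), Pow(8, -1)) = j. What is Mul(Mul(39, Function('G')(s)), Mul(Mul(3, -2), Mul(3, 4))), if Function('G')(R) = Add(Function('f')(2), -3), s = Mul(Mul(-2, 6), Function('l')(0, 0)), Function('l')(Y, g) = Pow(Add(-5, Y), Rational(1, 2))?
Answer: 53352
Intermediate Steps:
Function('f')(j) = Mul(-8, j)
s = Mul(-12, I, Pow(5, Rational(1, 2))) (s = Mul(Mul(-2, 6), Pow(Add(-5, 0), Rational(1, 2))) = Mul(-12, Pow(-5, Rational(1, 2))) = Mul(-12, Mul(I, Pow(5, Rational(1, 2)))) = Mul(-12, I, Pow(5, Rational(1, 2))) ≈ Mul(-26.833, I))
Function('G')(R) = -19 (Function('G')(R) = Add(Mul(-8, 2), -3) = Add(-16, -3) = -19)
Mul(Mul(39, Function('G')(s)), Mul(Mul(3, -2), Mul(3, 4))) = Mul(Mul(39, -19), Mul(Mul(3, -2), Mul(3, 4))) = Mul(-741, Mul(-6, 12)) = Mul(-741, -72) = 53352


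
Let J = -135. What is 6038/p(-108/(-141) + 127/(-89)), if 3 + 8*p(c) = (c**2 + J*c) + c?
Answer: 105649838582/188124511 ≈ 561.60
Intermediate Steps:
p(c) = -3/8 - 67*c/4 + c**2/8 (p(c) = -3/8 + ((c**2 - 135*c) + c)/8 = -3/8 + (c**2 - 134*c)/8 = -3/8 + (-67*c/4 + c**2/8) = -3/8 - 67*c/4 + c**2/8)
6038/p(-108/(-141) + 127/(-89)) = 6038/(-3/8 - 67*(-108/(-141) + 127/(-89))/4 + (-108/(-141) + 127/(-89))**2/8) = 6038/(-3/8 - 67*(-108*(-1/141) + 127*(-1/89))/4 + (-108*(-1/141) + 127*(-1/89))**2/8) = 6038/(-3/8 - 67*(36/47 - 127/89)/4 + (36/47 - 127/89)**2/8) = 6038/(-3/8 - 67/4*(-2765/4183) + (-2765/4183)**2/8) = 6038/(-3/8 + 185255/16732 + (1/8)*(7645225/17497489)) = 6038/(-3/8 + 185255/16732 + 7645225/139979912) = 6038/(188124511/17497489) = 6038*(17497489/188124511) = 105649838582/188124511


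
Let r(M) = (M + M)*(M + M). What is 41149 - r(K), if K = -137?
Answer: -33927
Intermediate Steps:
r(M) = 4*M**2 (r(M) = (2*M)*(2*M) = 4*M**2)
41149 - r(K) = 41149 - 4*(-137)**2 = 41149 - 4*18769 = 41149 - 1*75076 = 41149 - 75076 = -33927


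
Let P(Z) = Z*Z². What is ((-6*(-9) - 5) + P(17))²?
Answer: 24621444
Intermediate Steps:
P(Z) = Z³
((-6*(-9) - 5) + P(17))² = ((-6*(-9) - 5) + 17³)² = ((54 - 5) + 4913)² = (49 + 4913)² = 4962² = 24621444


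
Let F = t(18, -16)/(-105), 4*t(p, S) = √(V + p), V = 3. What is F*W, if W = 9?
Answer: -3*√21/140 ≈ -0.098198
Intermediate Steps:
t(p, S) = √(3 + p)/4
F = -√21/420 (F = (√(3 + 18)/4)/(-105) = (√21/4)*(-1/105) = -√21/420 ≈ -0.010911)
F*W = -√21/420*9 = -3*√21/140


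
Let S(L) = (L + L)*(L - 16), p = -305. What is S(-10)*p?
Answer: -158600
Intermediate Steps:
S(L) = 2*L*(-16 + L) (S(L) = (2*L)*(-16 + L) = 2*L*(-16 + L))
S(-10)*p = (2*(-10)*(-16 - 10))*(-305) = (2*(-10)*(-26))*(-305) = 520*(-305) = -158600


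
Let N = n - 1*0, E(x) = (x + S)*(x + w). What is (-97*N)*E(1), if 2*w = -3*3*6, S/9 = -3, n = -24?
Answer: 1573728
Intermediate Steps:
S = -27 (S = 9*(-3) = -27)
w = -27 (w = (-3*3*6)/2 = (-9*6)/2 = (½)*(-54) = -27)
E(x) = (-27 + x)² (E(x) = (x - 27)*(x - 27) = (-27 + x)*(-27 + x) = (-27 + x)²)
N = -24 (N = -24 - 1*0 = -24 + 0 = -24)
(-97*N)*E(1) = (-97*(-24))*(729 + 1² - 54*1) = 2328*(729 + 1 - 54) = 2328*676 = 1573728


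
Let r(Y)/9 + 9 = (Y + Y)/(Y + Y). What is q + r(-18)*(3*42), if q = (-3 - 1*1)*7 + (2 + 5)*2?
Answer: -9086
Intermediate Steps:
q = -14 (q = (-3 - 1)*7 + 7*2 = -4*7 + 14 = -28 + 14 = -14)
r(Y) = -72 (r(Y) = -81 + 9*((Y + Y)/(Y + Y)) = -81 + 9*((2*Y)/((2*Y))) = -81 + 9*((2*Y)*(1/(2*Y))) = -81 + 9*1 = -81 + 9 = -72)
q + r(-18)*(3*42) = -14 - 216*42 = -14 - 72*126 = -14 - 9072 = -9086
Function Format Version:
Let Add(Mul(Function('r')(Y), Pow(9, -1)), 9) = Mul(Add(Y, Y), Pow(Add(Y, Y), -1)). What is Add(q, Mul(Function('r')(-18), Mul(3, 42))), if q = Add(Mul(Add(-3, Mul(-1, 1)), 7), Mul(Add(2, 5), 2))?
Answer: -9086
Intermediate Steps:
q = -14 (q = Add(Mul(Add(-3, -1), 7), Mul(7, 2)) = Add(Mul(-4, 7), 14) = Add(-28, 14) = -14)
Function('r')(Y) = -72 (Function('r')(Y) = Add(-81, Mul(9, Mul(Add(Y, Y), Pow(Add(Y, Y), -1)))) = Add(-81, Mul(9, Mul(Mul(2, Y), Pow(Mul(2, Y), -1)))) = Add(-81, Mul(9, Mul(Mul(2, Y), Mul(Rational(1, 2), Pow(Y, -1))))) = Add(-81, Mul(9, 1)) = Add(-81, 9) = -72)
Add(q, Mul(Function('r')(-18), Mul(3, 42))) = Add(-14, Mul(-72, Mul(3, 42))) = Add(-14, Mul(-72, 126)) = Add(-14, -9072) = -9086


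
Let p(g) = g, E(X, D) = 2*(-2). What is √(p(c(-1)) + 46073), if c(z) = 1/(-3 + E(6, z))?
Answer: √2257570/7 ≈ 214.65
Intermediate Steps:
E(X, D) = -4
c(z) = -⅐ (c(z) = 1/(-3 - 4) = 1/(-7) = -⅐)
√(p(c(-1)) + 46073) = √(-⅐ + 46073) = √(322510/7) = √2257570/7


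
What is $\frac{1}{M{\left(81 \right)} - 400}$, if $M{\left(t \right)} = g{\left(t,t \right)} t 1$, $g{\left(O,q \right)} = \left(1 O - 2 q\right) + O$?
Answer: $- \frac{1}{400} \approx -0.0025$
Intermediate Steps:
$g{\left(O,q \right)} = - 2 q + 2 O$ ($g{\left(O,q \right)} = \left(O - 2 q\right) + O = - 2 q + 2 O$)
$M{\left(t \right)} = 0$ ($M{\left(t \right)} = \left(- 2 t + 2 t\right) t 1 = 0 t 1 = 0 \cdot 1 = 0$)
$\frac{1}{M{\left(81 \right)} - 400} = \frac{1}{0 - 400} = \frac{1}{-400} = - \frac{1}{400}$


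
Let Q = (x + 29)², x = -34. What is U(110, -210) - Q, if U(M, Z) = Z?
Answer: -235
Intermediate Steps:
Q = 25 (Q = (-34 + 29)² = (-5)² = 25)
U(110, -210) - Q = -210 - 1*25 = -210 - 25 = -235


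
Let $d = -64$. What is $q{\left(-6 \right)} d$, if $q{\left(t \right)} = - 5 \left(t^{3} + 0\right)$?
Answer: $-69120$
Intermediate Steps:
$q{\left(t \right)} = - 5 t^{3}$
$q{\left(-6 \right)} d = - 5 \left(-6\right)^{3} \left(-64\right) = \left(-5\right) \left(-216\right) \left(-64\right) = 1080 \left(-64\right) = -69120$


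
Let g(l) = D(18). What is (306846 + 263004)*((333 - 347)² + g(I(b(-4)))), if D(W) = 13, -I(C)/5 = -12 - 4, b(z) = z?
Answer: 119098650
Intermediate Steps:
I(C) = 80 (I(C) = -5*(-12 - 4) = -5*(-16) = 80)
g(l) = 13
(306846 + 263004)*((333 - 347)² + g(I(b(-4)))) = (306846 + 263004)*((333 - 347)² + 13) = 569850*((-14)² + 13) = 569850*(196 + 13) = 569850*209 = 119098650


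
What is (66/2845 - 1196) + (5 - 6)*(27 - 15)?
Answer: -3436694/2845 ≈ -1208.0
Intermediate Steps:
(66/2845 - 1196) + (5 - 6)*(27 - 15) = (66*(1/2845) - 1196) - 1*12 = (66/2845 - 1196) - 12 = -3402554/2845 - 12 = -3436694/2845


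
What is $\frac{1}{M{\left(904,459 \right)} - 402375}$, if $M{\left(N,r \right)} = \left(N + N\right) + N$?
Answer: $- \frac{1}{399663} \approx -2.5021 \cdot 10^{-6}$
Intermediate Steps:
$M{\left(N,r \right)} = 3 N$ ($M{\left(N,r \right)} = 2 N + N = 3 N$)
$\frac{1}{M{\left(904,459 \right)} - 402375} = \frac{1}{3 \cdot 904 - 402375} = \frac{1}{2712 - 402375} = \frac{1}{-399663} = - \frac{1}{399663}$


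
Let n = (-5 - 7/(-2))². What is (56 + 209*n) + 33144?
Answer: 134681/4 ≈ 33670.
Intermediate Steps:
n = 9/4 (n = (-5 - 7*(-½))² = (-5 + 7/2)² = (-3/2)² = 9/4 ≈ 2.2500)
(56 + 209*n) + 33144 = (56 + 209*(9/4)) + 33144 = (56 + 1881/4) + 33144 = 2105/4 + 33144 = 134681/4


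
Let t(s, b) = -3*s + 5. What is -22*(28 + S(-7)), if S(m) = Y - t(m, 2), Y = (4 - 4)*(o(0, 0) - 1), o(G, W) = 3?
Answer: -44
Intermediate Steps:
t(s, b) = 5 - 3*s
Y = 0 (Y = (4 - 4)*(3 - 1) = 0*2 = 0)
S(m) = -5 + 3*m (S(m) = 0 - (5 - 3*m) = 0 + (-5 + 3*m) = -5 + 3*m)
-22*(28 + S(-7)) = -22*(28 + (-5 + 3*(-7))) = -22*(28 + (-5 - 21)) = -22*(28 - 26) = -22*2 = -44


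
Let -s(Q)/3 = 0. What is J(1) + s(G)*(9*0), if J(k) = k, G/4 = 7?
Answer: 1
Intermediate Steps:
G = 28 (G = 4*7 = 28)
s(Q) = 0 (s(Q) = -3*0 = 0)
J(1) + s(G)*(9*0) = 1 + 0*(9*0) = 1 + 0*0 = 1 + 0 = 1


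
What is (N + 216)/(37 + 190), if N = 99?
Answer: 315/227 ≈ 1.3877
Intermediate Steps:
(N + 216)/(37 + 190) = (99 + 216)/(37 + 190) = 315/227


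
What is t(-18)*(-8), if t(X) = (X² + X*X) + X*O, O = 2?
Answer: -4896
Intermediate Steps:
t(X) = 2*X + 2*X² (t(X) = (X² + X*X) + X*2 = (X² + X²) + 2*X = 2*X² + 2*X = 2*X + 2*X²)
t(-18)*(-8) = (2*(-18)*(1 - 18))*(-8) = (2*(-18)*(-17))*(-8) = 612*(-8) = -4896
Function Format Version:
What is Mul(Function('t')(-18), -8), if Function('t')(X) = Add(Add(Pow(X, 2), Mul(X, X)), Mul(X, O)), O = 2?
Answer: -4896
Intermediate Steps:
Function('t')(X) = Add(Mul(2, X), Mul(2, Pow(X, 2))) (Function('t')(X) = Add(Add(Pow(X, 2), Mul(X, X)), Mul(X, 2)) = Add(Add(Pow(X, 2), Pow(X, 2)), Mul(2, X)) = Add(Mul(2, Pow(X, 2)), Mul(2, X)) = Add(Mul(2, X), Mul(2, Pow(X, 2))))
Mul(Function('t')(-18), -8) = Mul(Mul(2, -18, Add(1, -18)), -8) = Mul(Mul(2, -18, -17), -8) = Mul(612, -8) = -4896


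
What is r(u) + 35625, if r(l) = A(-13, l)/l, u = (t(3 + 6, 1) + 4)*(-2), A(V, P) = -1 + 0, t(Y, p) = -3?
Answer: 71251/2 ≈ 35626.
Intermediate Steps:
A(V, P) = -1
u = -2 (u = (-3 + 4)*(-2) = 1*(-2) = -2)
r(l) = -1/l
r(u) + 35625 = -1/(-2) + 35625 = -1*(-1/2) + 35625 = 1/2 + 35625 = 71251/2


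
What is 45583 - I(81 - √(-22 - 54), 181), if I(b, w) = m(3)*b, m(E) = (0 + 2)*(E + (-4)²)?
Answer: 42505 + 76*I*√19 ≈ 42505.0 + 331.28*I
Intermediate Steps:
m(E) = 32 + 2*E (m(E) = 2*(E + 16) = 2*(16 + E) = 32 + 2*E)
I(b, w) = 38*b (I(b, w) = (32 + 2*3)*b = (32 + 6)*b = 38*b)
45583 - I(81 - √(-22 - 54), 181) = 45583 - 38*(81 - √(-22 - 54)) = 45583 - 38*(81 - √(-76)) = 45583 - 38*(81 - 2*I*√19) = 45583 - (3078 - 76*I*√19) = 45583 + (-3078 + 76*I*√19) = 42505 + 76*I*√19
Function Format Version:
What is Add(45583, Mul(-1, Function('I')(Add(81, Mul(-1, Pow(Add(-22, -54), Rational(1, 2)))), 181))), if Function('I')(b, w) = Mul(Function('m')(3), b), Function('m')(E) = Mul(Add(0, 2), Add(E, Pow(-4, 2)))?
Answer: Add(42505, Mul(76, I, Pow(19, Rational(1, 2)))) ≈ Add(42505., Mul(331.28, I))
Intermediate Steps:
Function('m')(E) = Add(32, Mul(2, E)) (Function('m')(E) = Mul(2, Add(E, 16)) = Mul(2, Add(16, E)) = Add(32, Mul(2, E)))
Function('I')(b, w) = Mul(38, b) (Function('I')(b, w) = Mul(Add(32, Mul(2, 3)), b) = Mul(Add(32, 6), b) = Mul(38, b))
Add(45583, Mul(-1, Function('I')(Add(81, Mul(-1, Pow(Add(-22, -54), Rational(1, 2)))), 181))) = Add(45583, Mul(-1, Mul(38, Add(81, Mul(-1, Pow(Add(-22, -54), Rational(1, 2))))))) = Add(45583, Mul(-1, Mul(38, Add(81, Mul(-1, Pow(-76, Rational(1, 2))))))) = Add(45583, Mul(-1, Mul(38, Add(81, Mul(-1, Mul(2, I, Pow(19, Rational(1, 2)))))))) = Add(45583, Mul(-1, Mul(38, Add(81, Mul(-2, I, Pow(19, Rational(1, 2))))))) = Add(45583, Mul(-1, Add(3078, Mul(-76, I, Pow(19, Rational(1, 2)))))) = Add(45583, Add(-3078, Mul(76, I, Pow(19, Rational(1, 2))))) = Add(42505, Mul(76, I, Pow(19, Rational(1, 2))))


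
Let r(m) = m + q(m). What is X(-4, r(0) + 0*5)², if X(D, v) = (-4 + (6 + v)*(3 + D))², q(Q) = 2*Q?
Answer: 10000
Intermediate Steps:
r(m) = 3*m (r(m) = m + 2*m = 3*m)
X(D, v) = (-4 + (3 + D)*(6 + v))²
X(-4, r(0) + 0*5)² = ((14 + 3*(3*0 + 0*5) + 6*(-4) - 4*(3*0 + 0*5))²)² = ((14 + 3*(0 + 0) - 24 - 4*(0 + 0))²)² = ((14 + 3*0 - 24 - 4*0)²)² = ((14 + 0 - 24 + 0)²)² = ((-10)²)² = 100² = 10000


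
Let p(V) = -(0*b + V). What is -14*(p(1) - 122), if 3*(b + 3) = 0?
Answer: 1722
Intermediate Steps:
b = -3 (b = -3 + (1/3)*0 = -3 + 0 = -3)
p(V) = -V (p(V) = -(0*(-3) + V) = -(0 + V) = -V)
-14*(p(1) - 122) = -14*(-1*1 - 122) = -14*(-1 - 122) = -14*(-123) = 1722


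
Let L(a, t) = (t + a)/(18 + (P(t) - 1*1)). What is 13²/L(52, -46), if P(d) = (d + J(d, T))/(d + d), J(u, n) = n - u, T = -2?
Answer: 44109/92 ≈ 479.45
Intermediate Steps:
P(d) = -1/d (P(d) = (d + (-2 - d))/(d + d) = -2*1/(2*d) = -1/d)
L(a, t) = (a + t)/(17 - 1/t) (L(a, t) = (t + a)/(18 + (-1/t - 1*1)) = (a + t)/(18 + (-1/t - 1)) = (a + t)/(18 + (-1 - 1/t)) = (a + t)/(17 - 1/t))
13²/L(52, -46) = 13²/((-46*(52 - 46)/(-1 + 17*(-46)))) = 169/((-46*6/(-1 - 782))) = 169/((-46*6/(-783))) = 169/((-46*(-1/783)*6)) = 169/(92/261) = 169*(261/92) = 44109/92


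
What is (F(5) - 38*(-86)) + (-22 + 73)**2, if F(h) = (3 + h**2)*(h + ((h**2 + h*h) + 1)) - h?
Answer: 7432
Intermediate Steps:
F(h) = -h + (3 + h**2)*(1 + h + 2*h**2) (F(h) = (3 + h**2)*(h + ((h**2 + h**2) + 1)) - h = (3 + h**2)*(h + (2*h**2 + 1)) - h = (3 + h**2)*(h + (1 + 2*h**2)) - h = (3 + h**2)*(1 + h + 2*h**2) - h = -h + (3 + h**2)*(1 + h + 2*h**2))
(F(5) - 38*(-86)) + (-22 + 73)**2 = ((3 + 5**3 + 2*5 + 2*5**4 + 7*5**2) - 38*(-86)) + (-22 + 73)**2 = ((3 + 125 + 10 + 2*625 + 7*25) + 3268) + 51**2 = ((3 + 125 + 10 + 1250 + 175) + 3268) + 2601 = (1563 + 3268) + 2601 = 4831 + 2601 = 7432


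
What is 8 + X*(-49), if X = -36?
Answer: 1772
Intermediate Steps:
8 + X*(-49) = 8 - 36*(-49) = 8 + 1764 = 1772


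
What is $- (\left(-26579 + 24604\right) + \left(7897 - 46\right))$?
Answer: $-5876$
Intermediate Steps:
$- (\left(-26579 + 24604\right) + \left(7897 - 46\right)) = - (-1975 + 7851) = \left(-1\right) 5876 = -5876$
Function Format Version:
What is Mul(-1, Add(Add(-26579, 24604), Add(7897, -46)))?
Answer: -5876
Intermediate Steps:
Mul(-1, Add(Add(-26579, 24604), Add(7897, -46))) = Mul(-1, Add(-1975, 7851)) = Mul(-1, 5876) = -5876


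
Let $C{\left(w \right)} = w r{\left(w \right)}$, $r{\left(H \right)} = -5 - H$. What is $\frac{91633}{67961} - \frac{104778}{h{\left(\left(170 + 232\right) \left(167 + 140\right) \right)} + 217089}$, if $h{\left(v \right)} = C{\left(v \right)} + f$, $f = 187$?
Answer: $\frac{697853694461464}{517571103863795} \approx 1.3483$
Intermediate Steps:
$C{\left(w \right)} = w \left(-5 - w\right)$
$h{\left(v \right)} = 187 - v \left(5 + v\right)$ ($h{\left(v \right)} = - v \left(5 + v\right) + 187 = 187 - v \left(5 + v\right)$)
$\frac{91633}{67961} - \frac{104778}{h{\left(\left(170 + 232\right) \left(167 + 140\right) \right)} + 217089} = \frac{91633}{67961} - \frac{104778}{\left(187 - \left(170 + 232\right) \left(167 + 140\right) \left(5 + \left(170 + 232\right) \left(167 + 140\right)\right)\right) + 217089} = 91633 \cdot \frac{1}{67961} - \frac{104778}{\left(187 - 402 \cdot 307 \left(5 + 402 \cdot 307\right)\right) + 217089} = \frac{91633}{67961} - \frac{104778}{\left(187 - 123414 \left(5 + 123414\right)\right) + 217089} = \frac{91633}{67961} - \frac{104778}{\left(187 - 123414 \cdot 123419\right) + 217089} = \frac{91633}{67961} - \frac{104778}{\left(187 - 15231632466\right) + 217089} = \frac{91633}{67961} - \frac{104778}{-15231632279 + 217089} = \frac{91633}{67961} - \frac{104778}{-15231415190} = \frac{91633}{67961} - - \frac{52389}{7615707595} = \frac{91633}{67961} + \frac{52389}{7615707595} = \frac{697853694461464}{517571103863795}$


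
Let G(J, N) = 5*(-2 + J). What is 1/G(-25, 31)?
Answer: -1/135 ≈ -0.0074074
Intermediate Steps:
G(J, N) = -10 + 5*J
1/G(-25, 31) = 1/(-10 + 5*(-25)) = 1/(-10 - 125) = 1/(-135) = -1/135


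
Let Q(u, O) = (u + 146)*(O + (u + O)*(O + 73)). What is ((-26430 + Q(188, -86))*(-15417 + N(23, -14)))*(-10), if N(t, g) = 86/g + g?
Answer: -538179862800/7 ≈ -7.6883e+10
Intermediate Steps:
N(t, g) = g + 86/g
Q(u, O) = (146 + u)*(O + (73 + O)*(O + u)) (Q(u, O) = (146 + u)*(O + (O + u)*(73 + O)) = (146 + u)*(O + (73 + O)*(O + u)))
((-26430 + Q(188, -86))*(-15417 + N(23, -14)))*(-10) = ((-26430 + (73*188**2 + 146*(-86)**2 + 10658*188 + 10804*(-86) - 86*188**2 + 188*(-86)**2 + 220*(-86)*188))*(-15417 + (-14 + 86/(-14))))*(-10) = ((-26430 + (73*35344 + 146*7396 + 2003704 - 929144 - 86*35344 + 188*7396 - 3556960))*(-15417 + (-14 + 86*(-1/14))))*(-10) = ((-26430 + (2580112 + 1079816 + 2003704 - 929144 - 3039584 + 1390448 - 3556960))*(-15417 + (-14 - 43/7)))*(-10) = ((-26430 - 471608)*(-15417 - 141/7))*(-10) = -498038*(-108060/7)*(-10) = (53817986280/7)*(-10) = -538179862800/7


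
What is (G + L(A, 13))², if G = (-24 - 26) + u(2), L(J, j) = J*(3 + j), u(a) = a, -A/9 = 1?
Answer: 36864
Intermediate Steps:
A = -9 (A = -9*1 = -9)
G = -48 (G = (-24 - 26) + 2 = -50 + 2 = -48)
(G + L(A, 13))² = (-48 - 9*(3 + 13))² = (-48 - 9*16)² = (-48 - 144)² = (-192)² = 36864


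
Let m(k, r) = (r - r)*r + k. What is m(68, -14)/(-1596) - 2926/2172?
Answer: -66911/48146 ≈ -1.3898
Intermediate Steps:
m(k, r) = k (m(k, r) = 0*r + k = 0 + k = k)
m(68, -14)/(-1596) - 2926/2172 = 68/(-1596) - 2926/2172 = 68*(-1/1596) - 2926*1/2172 = -17/399 - 1463/1086 = -66911/48146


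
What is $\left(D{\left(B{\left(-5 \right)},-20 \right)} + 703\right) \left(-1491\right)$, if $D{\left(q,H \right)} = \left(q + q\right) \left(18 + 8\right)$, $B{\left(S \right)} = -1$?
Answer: $-970641$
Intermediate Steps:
$D{\left(q,H \right)} = 52 q$ ($D{\left(q,H \right)} = 2 q 26 = 52 q$)
$\left(D{\left(B{\left(-5 \right)},-20 \right)} + 703\right) \left(-1491\right) = \left(52 \left(-1\right) + 703\right) \left(-1491\right) = \left(-52 + 703\right) \left(-1491\right) = 651 \left(-1491\right) = -970641$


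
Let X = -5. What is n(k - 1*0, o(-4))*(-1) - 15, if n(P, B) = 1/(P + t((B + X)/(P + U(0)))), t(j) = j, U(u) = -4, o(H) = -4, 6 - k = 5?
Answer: -61/4 ≈ -15.250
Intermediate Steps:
k = 1 (k = 6 - 1*5 = 6 - 5 = 1)
n(P, B) = 1/(P + (-5 + B)/(-4 + P)) (n(P, B) = 1/(P + (B - 5)/(P - 4)) = 1/(P + (-5 + B)/(-4 + P)))
n(k - 1*0, o(-4))*(-1) - 15 = ((-4 + (1 - 1*0))/(-5 - 4 + (1 - 1*0)*(-4 + (1 - 1*0))))*(-1) - 15 = ((-4 + (1 + 0))/(-5 - 4 + (1 + 0)*(-4 + (1 + 0))))*(-1) - 15 = ((-4 + 1)/(-5 - 4 + 1*(-4 + 1)))*(-1) - 15 = (-3/(-5 - 4 + 1*(-3)))*(-1) - 15 = (-3/(-5 - 4 - 3))*(-1) - 15 = (-3/(-12))*(-1) - 15 = -1/12*(-3)*(-1) - 15 = (¼)*(-1) - 15 = -¼ - 15 = -61/4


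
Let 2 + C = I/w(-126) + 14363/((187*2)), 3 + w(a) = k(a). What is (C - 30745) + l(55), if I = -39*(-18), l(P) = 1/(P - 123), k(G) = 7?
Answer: -22838767/748 ≈ -30533.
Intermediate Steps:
w(a) = 4 (w(a) = -3 + 7 = 4)
l(P) = 1/(-123 + P)
I = 702
C = 39626/187 (C = -2 + (702/4 + 14363/((187*2))) = -2 + (702*(1/4) + 14363/374) = -2 + (351/2 + 14363*(1/374)) = -2 + (351/2 + 14363/374) = -2 + 40000/187 = 39626/187 ≈ 211.90)
(C - 30745) + l(55) = (39626/187 - 30745) + 1/(-123 + 55) = -5709689/187 + 1/(-68) = -5709689/187 - 1/68 = -22838767/748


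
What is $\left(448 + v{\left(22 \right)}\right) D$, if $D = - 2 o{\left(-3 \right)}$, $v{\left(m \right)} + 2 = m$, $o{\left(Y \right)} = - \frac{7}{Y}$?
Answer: $-2184$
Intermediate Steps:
$v{\left(m \right)} = -2 + m$
$D = - \frac{14}{3}$ ($D = - 2 \left(- \frac{7}{-3}\right) = - 2 \left(\left(-7\right) \left(- \frac{1}{3}\right)\right) = \left(-2\right) \frac{7}{3} = - \frac{14}{3} \approx -4.6667$)
$\left(448 + v{\left(22 \right)}\right) D = \left(448 + \left(-2 + 22\right)\right) \left(- \frac{14}{3}\right) = \left(448 + 20\right) \left(- \frac{14}{3}\right) = 468 \left(- \frac{14}{3}\right) = -2184$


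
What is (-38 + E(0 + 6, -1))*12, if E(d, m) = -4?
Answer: -504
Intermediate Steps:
(-38 + E(0 + 6, -1))*12 = (-38 - 4)*12 = -42*12 = -504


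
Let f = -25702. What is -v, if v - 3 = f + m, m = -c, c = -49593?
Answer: -23894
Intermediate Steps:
m = 49593 (m = -1*(-49593) = 49593)
v = 23894 (v = 3 + (-25702 + 49593) = 3 + 23891 = 23894)
-v = -1*23894 = -23894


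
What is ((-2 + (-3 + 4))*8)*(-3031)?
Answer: 24248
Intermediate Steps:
((-2 + (-3 + 4))*8)*(-3031) = ((-2 + 1)*8)*(-3031) = -1*8*(-3031) = -8*(-3031) = 24248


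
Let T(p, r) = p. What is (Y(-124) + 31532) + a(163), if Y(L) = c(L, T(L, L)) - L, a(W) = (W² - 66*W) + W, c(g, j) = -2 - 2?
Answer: 47626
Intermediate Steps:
c(g, j) = -4
a(W) = W² - 65*W
Y(L) = -4 - L
(Y(-124) + 31532) + a(163) = ((-4 - 1*(-124)) + 31532) + 163*(-65 + 163) = ((-4 + 124) + 31532) + 163*98 = (120 + 31532) + 15974 = 31652 + 15974 = 47626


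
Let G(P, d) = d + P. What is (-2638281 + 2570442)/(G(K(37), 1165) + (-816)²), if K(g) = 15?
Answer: -67839/667036 ≈ -0.10170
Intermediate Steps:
G(P, d) = P + d
(-2638281 + 2570442)/(G(K(37), 1165) + (-816)²) = (-2638281 + 2570442)/((15 + 1165) + (-816)²) = -67839/(1180 + 665856) = -67839/667036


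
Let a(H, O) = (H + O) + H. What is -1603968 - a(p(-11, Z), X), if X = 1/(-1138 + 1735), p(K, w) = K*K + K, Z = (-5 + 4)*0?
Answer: -957700237/597 ≈ -1.6042e+6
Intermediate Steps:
Z = 0 (Z = -1*0 = 0)
p(K, w) = K + K² (p(K, w) = K² + K = K + K²)
X = 1/597 ≈ 0.0016750
a(H, O) = O + 2*H
-1603968 - a(p(-11, Z), X) = -1603968 - (1/597 + 2*(-11*(1 - 11))) = -1603968 - (1/597 + 2*(-11*(-10))) = -1603968 - (1/597 + 2*110) = -1603968 - (1/597 + 220) = -1603968 - 1*131341/597 = -1603968 - 131341/597 = -957700237/597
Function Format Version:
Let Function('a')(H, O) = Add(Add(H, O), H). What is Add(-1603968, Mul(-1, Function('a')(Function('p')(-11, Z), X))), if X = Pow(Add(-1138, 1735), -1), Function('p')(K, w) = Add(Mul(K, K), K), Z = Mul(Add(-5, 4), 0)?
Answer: Rational(-957700237, 597) ≈ -1.6042e+6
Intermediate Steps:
Z = 0 (Z = Mul(-1, 0) = 0)
Function('p')(K, w) = Add(K, Pow(K, 2)) (Function('p')(K, w) = Add(Pow(K, 2), K) = Add(K, Pow(K, 2)))
X = Rational(1, 597) (X = Pow(597, -1) = Rational(1, 597) ≈ 0.0016750)
Function('a')(H, O) = Add(O, Mul(2, H))
Add(-1603968, Mul(-1, Function('a')(Function('p')(-11, Z), X))) = Add(-1603968, Mul(-1, Add(Rational(1, 597), Mul(2, Mul(-11, Add(1, -11)))))) = Add(-1603968, Mul(-1, Add(Rational(1, 597), Mul(2, Mul(-11, -10))))) = Add(-1603968, Mul(-1, Add(Rational(1, 597), Mul(2, 110)))) = Add(-1603968, Mul(-1, Add(Rational(1, 597), 220))) = Add(-1603968, Mul(-1, Rational(131341, 597))) = Add(-1603968, Rational(-131341, 597)) = Rational(-957700237, 597)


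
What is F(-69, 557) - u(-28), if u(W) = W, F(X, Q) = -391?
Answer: -363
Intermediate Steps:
F(-69, 557) - u(-28) = -391 - 1*(-28) = -391 + 28 = -363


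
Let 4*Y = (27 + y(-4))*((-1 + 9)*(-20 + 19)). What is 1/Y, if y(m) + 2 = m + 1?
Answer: -1/44 ≈ -0.022727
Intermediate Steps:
y(m) = -1 + m (y(m) = -2 + (m + 1) = -2 + (1 + m) = -1 + m)
Y = -44 (Y = ((27 + (-1 - 4))*((-1 + 9)*(-20 + 19)))/4 = ((27 - 5)*(8*(-1)))/4 = (22*(-8))/4 = (¼)*(-176) = -44)
1/Y = 1/(-44) = -1/44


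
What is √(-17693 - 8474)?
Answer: I*√26167 ≈ 161.76*I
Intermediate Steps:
√(-17693 - 8474) = √(-26167) = I*√26167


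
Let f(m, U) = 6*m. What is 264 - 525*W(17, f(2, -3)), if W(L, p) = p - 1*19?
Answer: 3939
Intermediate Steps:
W(L, p) = -19 + p (W(L, p) = p - 19 = -19 + p)
264 - 525*W(17, f(2, -3)) = 264 - 525*(-19 + 6*2) = 264 - 525*(-19 + 12) = 264 - 525*(-7) = 264 + 3675 = 3939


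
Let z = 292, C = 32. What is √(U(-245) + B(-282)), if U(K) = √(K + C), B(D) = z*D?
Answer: √(-82344 + I*√213) ≈ 0.025 + 286.96*I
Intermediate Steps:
B(D) = 292*D
U(K) = √(32 + K) (U(K) = √(K + 32) = √(32 + K))
√(U(-245) + B(-282)) = √(√(32 - 245) + 292*(-282)) = √(√(-213) - 82344) = √(I*√213 - 82344) = √(-82344 + I*√213)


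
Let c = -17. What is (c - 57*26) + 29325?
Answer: 27826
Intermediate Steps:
(c - 57*26) + 29325 = (-17 - 57*26) + 29325 = (-17 - 1482) + 29325 = -1499 + 29325 = 27826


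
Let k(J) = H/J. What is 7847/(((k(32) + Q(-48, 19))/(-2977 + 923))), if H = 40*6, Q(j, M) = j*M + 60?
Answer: 32235476/1689 ≈ 19086.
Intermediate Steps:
Q(j, M) = 60 + M*j (Q(j, M) = M*j + 60 = 60 + M*j)
H = 240
k(J) = 240/J
7847/(((k(32) + Q(-48, 19))/(-2977 + 923))) = 7847/(((240/32 + (60 + 19*(-48)))/(-2977 + 923))) = 7847/(((240*(1/32) + (60 - 912))/(-2054))) = 7847/(((15/2 - 852)*(-1/2054))) = 7847/((-1689/2*(-1/2054))) = 7847/(1689/4108) = 7847*(4108/1689) = 32235476/1689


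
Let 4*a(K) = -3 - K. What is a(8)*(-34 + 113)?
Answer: -869/4 ≈ -217.25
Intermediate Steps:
a(K) = -¾ - K/4 (a(K) = (-3 - K)/4 = -¾ - K/4)
a(8)*(-34 + 113) = (-¾ - ¼*8)*(-34 + 113) = (-¾ - 2)*79 = -11/4*79 = -869/4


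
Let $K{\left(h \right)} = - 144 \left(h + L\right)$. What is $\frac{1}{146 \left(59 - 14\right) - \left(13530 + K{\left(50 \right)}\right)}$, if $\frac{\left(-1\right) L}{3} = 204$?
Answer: $- \frac{1}{87888} \approx -1.1378 \cdot 10^{-5}$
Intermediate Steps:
$L = -612$ ($L = \left(-3\right) 204 = -612$)
$K{\left(h \right)} = 88128 - 144 h$ ($K{\left(h \right)} = - 144 \left(h - 612\right) = - 144 \left(-612 + h\right) = 88128 - 144 h$)
$\frac{1}{146 \left(59 - 14\right) - \left(13530 + K{\left(50 \right)}\right)} = \frac{1}{146 \left(59 - 14\right) - \left(101658 - 7200\right)} = \frac{1}{146 \left(59 - 14\right) - 94458} = \frac{1}{146 \cdot 45 - 94458} = \frac{1}{6570 - 94458} = \frac{1}{-87888} = - \frac{1}{87888}$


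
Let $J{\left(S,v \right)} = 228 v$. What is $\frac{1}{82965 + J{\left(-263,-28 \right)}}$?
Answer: $\frac{1}{76581} \approx 1.3058 \cdot 10^{-5}$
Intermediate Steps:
$\frac{1}{82965 + J{\left(-263,-28 \right)}} = \frac{1}{82965 + 228 \left(-28\right)} = \frac{1}{82965 - 6384} = \frac{1}{76581}$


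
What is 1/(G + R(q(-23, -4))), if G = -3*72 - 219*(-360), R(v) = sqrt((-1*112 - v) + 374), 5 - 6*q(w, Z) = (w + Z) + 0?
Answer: 16848/1324657097 - sqrt(2310)/18545199358 ≈ 1.2716e-5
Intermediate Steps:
q(w, Z) = 5/6 - Z/6 - w/6 (q(w, Z) = 5/6 - ((w + Z) + 0)/6 = 5/6 - ((Z + w) + 0)/6 = 5/6 - (Z + w)/6 = 5/6 + (-Z/6 - w/6) = 5/6 - Z/6 - w/6)
R(v) = sqrt(262 - v) (R(v) = sqrt((-112 - v) + 374) = sqrt(262 - v))
G = 78624 (G = -216 + 78840 = 78624)
1/(G + R(q(-23, -4))) = 1/(78624 + sqrt(262 - (5/6 - 1/6*(-4) - 1/6*(-23)))) = 1/(78624 + sqrt(262 - (5/6 + 2/3 + 23/6))) = 1/(78624 + sqrt(262 - 1*16/3)) = 1/(78624 + sqrt(262 - 16/3)) = 1/(78624 + sqrt(770/3)) = 1/(78624 + sqrt(2310)/3)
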